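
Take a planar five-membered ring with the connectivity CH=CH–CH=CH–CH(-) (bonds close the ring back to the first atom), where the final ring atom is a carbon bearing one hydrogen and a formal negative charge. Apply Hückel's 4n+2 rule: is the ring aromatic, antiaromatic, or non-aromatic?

Aromatic

Check conjugation: each doubly-bonded ring atom is sp² with one p-orbital electron; the carbanion's lone pair occupies the p orbital — every position has a p orbital, so the cyclic π system is continuous.
Adding the contributions, 2 × 2 = 4 from the double-bond units + 2 from the CH(-) atom = 6.
That gives a 4n+2 count (6, n = 1).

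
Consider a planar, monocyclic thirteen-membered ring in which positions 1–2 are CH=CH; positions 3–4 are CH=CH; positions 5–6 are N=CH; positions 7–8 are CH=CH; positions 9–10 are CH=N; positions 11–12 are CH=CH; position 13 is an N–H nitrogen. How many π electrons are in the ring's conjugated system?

14

Check conjugation: every atom in a ring double bond is sp² and brings one electron to the p orbital; the doubly-bonded nitrogens are pyridine-type — their lone pairs lie in the ring plane, leaving one electron in the p orbital; the pyrrole-type nitrogen donates its lone pair from the p orbital — every position has a p orbital, so the cyclic π system is continuous.
Adding the contributions, 6 × 2 = 12 from the double-bond units + 2 from the NH atom = 14.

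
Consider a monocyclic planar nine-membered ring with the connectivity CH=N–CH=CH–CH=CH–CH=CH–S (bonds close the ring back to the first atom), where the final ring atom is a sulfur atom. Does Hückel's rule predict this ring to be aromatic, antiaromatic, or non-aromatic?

Aromatic

All ring atoms are sp² and supply a p orbital to the ring (the double-bond atoms are sp², each contributing one p electron; each =N– nitrogen is pyridine-type (lone pair in the sp² plane, one electron in the p orbital); the sulfur donates one lone pair from its p orbital); the conjugation is uninterrupted.
Tallying contributions gives 4 × 2 = 8 from the double-bond units + 2 from the S atom = 10.
That gives a 4n+2 count (10, n = 2).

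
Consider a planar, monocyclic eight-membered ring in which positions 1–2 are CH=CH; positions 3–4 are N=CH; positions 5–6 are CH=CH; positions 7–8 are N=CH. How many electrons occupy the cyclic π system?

8

The p orbitals form a continuous loop: each doubly-bonded ring atom is sp² with one p-orbital electron; each =N– nitrogen is pyridine-type (lone pair in the sp² plane, one electron in the p orbital). The ring is fully conjugated.
π-electron count: 4 × 2 = 8 from the 4 double-bond units.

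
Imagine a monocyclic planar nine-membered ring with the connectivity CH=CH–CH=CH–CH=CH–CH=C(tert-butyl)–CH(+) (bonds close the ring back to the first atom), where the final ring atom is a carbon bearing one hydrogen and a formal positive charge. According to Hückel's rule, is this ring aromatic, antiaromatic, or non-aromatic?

All ring atoms are sp² and supply a p orbital to the ring (each doubly-bonded ring atom is sp² with one p-orbital electron; the carbocation has an empty p orbital); the conjugation is uninterrupted.
Adding the contributions, 4 × 2 = 8 from the double-bond units + 0 from the CH(+) atom = 8.
With 8 = 4·2 π electrons, Hückel's rule classifies the planar ring as antiaromatic.

Antiaromatic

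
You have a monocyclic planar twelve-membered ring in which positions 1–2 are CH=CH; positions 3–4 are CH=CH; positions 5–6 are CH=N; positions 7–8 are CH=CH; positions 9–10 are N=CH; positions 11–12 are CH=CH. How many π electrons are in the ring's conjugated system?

12

The p orbitals form a continuous loop: the double-bond atoms are sp², each contributing one p electron; each sp² =N– keeps its lone pair in-plane and puts one electron into the π system. The ring is fully conjugated.
Adding the contributions, 6 × 2 = 12 from the 6 double-bond units.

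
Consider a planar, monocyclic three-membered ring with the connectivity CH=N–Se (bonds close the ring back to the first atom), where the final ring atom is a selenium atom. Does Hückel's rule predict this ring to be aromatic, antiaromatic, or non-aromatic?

Check conjugation: the double-bond atoms are sp², each contributing one p electron; each =N– nitrogen is pyridine-type (lone pair in the sp² plane, one electron in the p orbital); the selenium donates one lone pair from its p orbital — every position has a p orbital, so the cyclic π system is continuous.
Adding the contributions, 1 × 2 = 2 from the double-bond unit + 2 from the Se atom = 4.
4 is a 4n count (n = 1), so the planar conjugated ring is antiaromatic.

Antiaromatic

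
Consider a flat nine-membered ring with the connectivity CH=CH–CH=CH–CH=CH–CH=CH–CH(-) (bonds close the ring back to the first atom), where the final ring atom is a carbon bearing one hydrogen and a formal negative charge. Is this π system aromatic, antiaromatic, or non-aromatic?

Aromatic

Check conjugation: the double-bond atoms are sp², each contributing one p electron; the carbanion's lone pair occupies the p orbital — every position has a p orbital, so the cyclic π system is continuous.
π-electron count: 4 × 2 = 8 from the double-bond units + 2 from the CH(-) atom = 10.
Since 10 = 4·2 + 2, the ring meets the 4n+2 criterion.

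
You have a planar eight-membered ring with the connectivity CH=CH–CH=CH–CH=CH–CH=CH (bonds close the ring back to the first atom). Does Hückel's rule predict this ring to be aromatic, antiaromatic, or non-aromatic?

Antiaromatic

Every ring atom contributes a p orbital perpendicular to the ring (the double-bond atoms are sp², each contributing one p electron), so the π system is cyclic and fully conjugated.
Adding the contributions, 4 × 2 = 8 from the 4 double-bond units.
8 is a 4n count (n = 2), so the planar conjugated ring is antiaromatic.
This is cyclooctatetraene.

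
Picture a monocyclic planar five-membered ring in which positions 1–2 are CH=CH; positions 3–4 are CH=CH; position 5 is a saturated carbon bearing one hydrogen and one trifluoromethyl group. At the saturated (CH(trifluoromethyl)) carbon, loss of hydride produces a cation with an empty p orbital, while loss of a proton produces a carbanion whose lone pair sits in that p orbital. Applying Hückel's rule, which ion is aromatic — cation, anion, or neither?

In both ions every ring atom is sp² and contributes a p orbital, so both rings are fully conjugated.
Cation: 2 × 2 + 0 = 4 π electrons → 4(1), antiaromatic.
Anion: 2 × 2 + 2 = 6 π electrons → 4(1)+2, aromatic.

The anion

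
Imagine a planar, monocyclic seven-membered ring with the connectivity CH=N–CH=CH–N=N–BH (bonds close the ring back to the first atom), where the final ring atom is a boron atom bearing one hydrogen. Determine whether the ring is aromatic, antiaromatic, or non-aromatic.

All ring atoms are sp² and supply a p orbital to the ring (each doubly-bonded ring atom is sp² with one p-orbital electron; the doubly-bonded nitrogens are pyridine-type — their lone pairs lie in the ring plane, leaving one electron in the p orbital; the boron has an empty p orbital); the conjugation is uninterrupted.
Tallying contributions gives 3 × 2 = 6 from the double-bond units + 0 from the BH atom = 6.
Since 6 = 4·1 + 2, the ring meets the 4n+2 criterion.

Aromatic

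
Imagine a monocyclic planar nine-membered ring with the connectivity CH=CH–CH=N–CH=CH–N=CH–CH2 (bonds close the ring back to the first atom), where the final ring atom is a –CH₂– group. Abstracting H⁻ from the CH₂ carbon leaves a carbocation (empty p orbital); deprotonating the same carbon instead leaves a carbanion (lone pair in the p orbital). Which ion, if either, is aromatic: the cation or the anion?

Once that carbon is sp², every ring atom has a p orbital and both ions are fully conjugated.
Cation: 4 × 2 + 0 = 8 π electrons → 4(2), antiaromatic.
Anion: 4 × 2 + 2 = 10 π electrons → 4(2)+2, aromatic.

The anion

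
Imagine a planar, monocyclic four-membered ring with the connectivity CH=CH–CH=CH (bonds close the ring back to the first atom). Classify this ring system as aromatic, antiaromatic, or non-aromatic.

Every ring atom contributes a p orbital perpendicular to the ring (each doubly-bonded ring atom is sp² with one p-orbital electron), so the π system is cyclic and fully conjugated.
Tallying contributions gives 2 × 2 = 4 from the 2 double-bond units.
4 = 4(1); a planar, fully conjugated 4n system is antiaromatic.

Antiaromatic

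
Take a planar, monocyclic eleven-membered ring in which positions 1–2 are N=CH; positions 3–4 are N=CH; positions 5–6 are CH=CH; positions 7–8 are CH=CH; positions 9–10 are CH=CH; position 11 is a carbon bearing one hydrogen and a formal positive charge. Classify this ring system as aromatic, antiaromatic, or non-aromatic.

Every ring atom contributes a p orbital perpendicular to the ring (the double-bond atoms are sp², each contributing one p electron; the doubly-bonded nitrogens are pyridine-type — their lone pairs lie in the ring plane, leaving one electron in the p orbital; the carbocation has an empty p orbital), so the π system is cyclic and fully conjugated.
Counting π electrons: 5 × 2 = 10 from the double-bond units + 0 from the CH(+) atom = 10.
That gives a 4n+2 count (10, n = 2).

Aromatic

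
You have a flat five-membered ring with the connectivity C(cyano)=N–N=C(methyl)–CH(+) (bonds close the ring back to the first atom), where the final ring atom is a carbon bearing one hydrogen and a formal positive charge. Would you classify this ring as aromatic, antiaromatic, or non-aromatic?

Antiaromatic

The p orbitals form a continuous loop: each doubly-bonded ring atom is sp² with one p-orbital electron; each =N– nitrogen is pyridine-type (lone pair in the sp² plane, one electron in the p orbital); the carbocation has an empty p orbital. The ring is fully conjugated.
Tallying contributions gives 2 × 2 = 4 from the double-bond units + 0 from the CH(+) atom = 4.
4 is a 4n count (n = 1), so the planar conjugated ring is antiaromatic.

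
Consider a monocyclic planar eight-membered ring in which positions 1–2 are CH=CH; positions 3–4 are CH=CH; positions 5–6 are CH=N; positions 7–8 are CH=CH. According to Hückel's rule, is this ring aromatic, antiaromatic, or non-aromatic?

Antiaromatic

Every ring atom contributes a p orbital perpendicular to the ring (each doubly-bonded ring atom is sp² with one p-orbital electron; the doubly-bonded nitrogens are pyridine-type — their lone pairs lie in the ring plane, leaving one electron in the p orbital), so the π system is cyclic and fully conjugated.
Counting π electrons: 4 × 2 = 8 from the 4 double-bond units.
8 = 4(2); a planar, fully conjugated 4n system is antiaromatic.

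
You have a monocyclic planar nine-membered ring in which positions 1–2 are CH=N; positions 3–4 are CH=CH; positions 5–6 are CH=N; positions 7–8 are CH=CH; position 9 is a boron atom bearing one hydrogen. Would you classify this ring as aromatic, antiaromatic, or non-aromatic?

Antiaromatic

The p orbitals form a continuous loop: each doubly-bonded ring atom is sp² with one p-orbital electron; the doubly-bonded nitrogens are pyridine-type — their lone pairs lie in the ring plane, leaving one electron in the p orbital; the boron has an empty p orbital. The ring is fully conjugated.
Tallying contributions gives 4 × 2 = 8 from the double-bond units + 0 from the BH atom = 8.
A 4n π count (8, n = 2) in a planar conjugated ring means antiaromatic.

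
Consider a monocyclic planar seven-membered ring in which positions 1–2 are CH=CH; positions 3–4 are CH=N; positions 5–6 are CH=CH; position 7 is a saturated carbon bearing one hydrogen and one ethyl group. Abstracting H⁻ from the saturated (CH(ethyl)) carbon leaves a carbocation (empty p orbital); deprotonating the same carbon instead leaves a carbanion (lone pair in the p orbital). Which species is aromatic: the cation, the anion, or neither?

The cation

Once that carbon is sp², every ring atom has a p orbital and both ions are fully conjugated.
Cation: 3 × 2 + 0 = 6 π electrons → 4(1)+2, aromatic.
Anion: 3 × 2 + 2 = 8 π electrons → 4(2), antiaromatic.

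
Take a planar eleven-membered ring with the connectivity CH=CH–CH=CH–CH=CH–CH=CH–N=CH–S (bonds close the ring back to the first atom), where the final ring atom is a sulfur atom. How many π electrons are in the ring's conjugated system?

Check conjugation: each doubly-bonded ring atom is sp² with one p-orbital electron; the doubly-bonded nitrogens are pyridine-type — their lone pairs lie in the ring plane, leaving one electron in the p orbital; the sulfur donates one lone pair from its p orbital — every position has a p orbital, so the cyclic π system is continuous.
Tallying contributions gives 5 × 2 = 10 from the double-bond units + 2 from the S atom = 12.

12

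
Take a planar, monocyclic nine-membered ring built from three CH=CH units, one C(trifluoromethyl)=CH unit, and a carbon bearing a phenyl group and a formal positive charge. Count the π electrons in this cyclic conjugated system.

Check conjugation: each doubly-bonded ring atom is sp² with one p-orbital electron; the carbocation has an empty p orbital — every position has a p orbital, so the cyclic π system is continuous.
Tallying contributions gives 4 × 2 = 8 from the double-bond units + 0 from the C(phenyl)(+) atom = 8.

8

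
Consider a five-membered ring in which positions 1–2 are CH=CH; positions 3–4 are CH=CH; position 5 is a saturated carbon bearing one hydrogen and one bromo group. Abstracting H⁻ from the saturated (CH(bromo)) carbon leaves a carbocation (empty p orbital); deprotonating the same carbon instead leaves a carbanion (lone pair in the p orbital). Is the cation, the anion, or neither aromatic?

In either ion the ring is fully conjugated: every atom, including the new sp² carbon, supplies a p orbital.
Cation: 2 × 2 + 0 = 4 π electrons → 4(1), antiaromatic.
Anion: 2 × 2 + 2 = 6 π electrons → 4(1)+2, aromatic.

The anion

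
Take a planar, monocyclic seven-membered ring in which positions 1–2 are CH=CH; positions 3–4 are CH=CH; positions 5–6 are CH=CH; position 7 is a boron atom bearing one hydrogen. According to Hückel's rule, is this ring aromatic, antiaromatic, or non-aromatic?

Aromatic

Check conjugation: each doubly-bonded ring atom is sp² with one p-orbital electron; the boron has an empty p orbital — every position has a p orbital, so the cyclic π system is continuous.
Counting π electrons: 3 × 2 = 6 from the double-bond units + 0 from the BH atom = 6.
With 6 π electrons (n = 1), the Hückel 4n+2 condition holds.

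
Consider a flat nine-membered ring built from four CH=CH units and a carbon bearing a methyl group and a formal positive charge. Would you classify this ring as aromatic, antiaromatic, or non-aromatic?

Antiaromatic

All ring atoms are sp² and supply a p orbital to the ring (every atom in a ring double bond is sp² and brings one electron to the p orbital; the carbocation has an empty p orbital); the conjugation is uninterrupted.
Tallying contributions gives 4 × 2 = 8 from the double-bond units + 0 from the C(methyl)(+) atom = 8.
A 4n π count (8, n = 2) in a planar conjugated ring means antiaromatic.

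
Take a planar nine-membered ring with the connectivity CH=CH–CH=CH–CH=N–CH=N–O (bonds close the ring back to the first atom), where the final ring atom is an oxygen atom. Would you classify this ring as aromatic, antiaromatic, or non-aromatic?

Aromatic

The p orbitals form a continuous loop: the double-bond atoms are sp², each contributing one p electron; each sp² =N– keeps its lone pair in-plane and puts one electron into the π system; the oxygen donates one lone pair from its p orbital. The ring is fully conjugated.
π-electron count: 4 × 2 = 8 from the double-bond units + 2 from the O atom = 10.
10 = 4(2) + 2, which satisfies Hückel's 4n+2 rule.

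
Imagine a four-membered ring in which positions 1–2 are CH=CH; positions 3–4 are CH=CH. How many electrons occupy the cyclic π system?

4

Check conjugation: the double-bond atoms are sp², each contributing one p electron — every position has a p orbital, so the cyclic π system is continuous.
π-electron count: 2 × 2 = 4 from the 2 double-bond units.
(The species described is cyclobutadiene.)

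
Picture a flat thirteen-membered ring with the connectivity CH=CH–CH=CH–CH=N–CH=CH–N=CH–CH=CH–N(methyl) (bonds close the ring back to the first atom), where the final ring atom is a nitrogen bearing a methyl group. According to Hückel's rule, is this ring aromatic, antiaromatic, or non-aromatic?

All ring atoms are sp² and supply a p orbital to the ring (every atom in a ring double bond is sp² and brings one electron to the p orbital; each sp² =N– keeps its lone pair in-plane and puts one electron into the π system; the pyrrole-type nitrogen donates its lone pair from the p orbital); the conjugation is uninterrupted.
Tallying contributions gives 6 × 2 = 12 from the double-bond units + 2 from the N(methyl) atom = 14.
That gives a 4n+2 count (14, n = 3).

Aromatic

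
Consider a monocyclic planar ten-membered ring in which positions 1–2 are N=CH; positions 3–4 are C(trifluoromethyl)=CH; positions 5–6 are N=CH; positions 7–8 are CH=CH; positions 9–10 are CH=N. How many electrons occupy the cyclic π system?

Every ring atom contributes a p orbital perpendicular to the ring (each doubly-bonded ring atom is sp² with one p-orbital electron; the doubly-bonded nitrogens are pyridine-type — their lone pairs lie in the ring plane, leaving one electron in the p orbital), so the π system is cyclic and fully conjugated.
π-electron count: 5 × 2 = 10 from the 5 double-bond units.

10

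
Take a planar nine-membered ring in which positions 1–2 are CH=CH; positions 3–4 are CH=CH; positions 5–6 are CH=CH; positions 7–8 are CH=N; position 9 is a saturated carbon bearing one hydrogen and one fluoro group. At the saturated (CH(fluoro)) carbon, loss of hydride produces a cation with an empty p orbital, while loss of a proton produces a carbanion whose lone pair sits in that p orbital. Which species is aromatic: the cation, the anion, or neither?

The anion

In either ion the ring is fully conjugated: every atom, including the new sp² carbon, supplies a p orbital.
Cation: 4 × 2 + 0 = 8 π electrons → 4(2), antiaromatic.
Anion: 4 × 2 + 2 = 10 π electrons → 4(2)+2, aromatic.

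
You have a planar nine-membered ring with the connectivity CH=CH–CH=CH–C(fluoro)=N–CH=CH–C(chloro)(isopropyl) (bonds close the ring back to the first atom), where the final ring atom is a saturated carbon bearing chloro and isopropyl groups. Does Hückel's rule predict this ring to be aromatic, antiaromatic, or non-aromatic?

The C(chloro)(isopropyl) position has four σ bonds — that saturated carbon is sp³ and has no p orbital in the ring π system — so the cyclic conjugation is interrupted.
Without a continuous loop of overlapping p orbitals the Hückel electron count never comes into play.

Non-aromatic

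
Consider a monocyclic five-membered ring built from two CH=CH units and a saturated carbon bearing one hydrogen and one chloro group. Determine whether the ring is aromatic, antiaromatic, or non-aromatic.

The CH(chloro) carbon is saturated: that saturated carbon is sp³ and has no p orbital in the ring π system. Conjugation is not continuous around the ring.
Without a continuous loop of overlapping p orbitals the Hückel electron count never comes into play.

Non-aromatic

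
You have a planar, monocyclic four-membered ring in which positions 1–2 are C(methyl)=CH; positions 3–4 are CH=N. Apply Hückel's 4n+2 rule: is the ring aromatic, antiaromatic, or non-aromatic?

Antiaromatic

Check conjugation: the double-bond atoms are sp², each contributing one p electron; the doubly-bonded nitrogens are pyridine-type — their lone pairs lie in the ring plane, leaving one electron in the p orbital — every position has a p orbital, so the cyclic π system is continuous.
π-electron count: 2 × 2 = 4 from the 2 double-bond units.
With 4 = 4·1 π electrons, Hückel's rule classifies the planar ring as antiaromatic.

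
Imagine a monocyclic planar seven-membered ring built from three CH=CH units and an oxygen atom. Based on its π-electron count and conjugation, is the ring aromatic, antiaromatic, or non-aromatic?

Check conjugation: each doubly-bonded ring atom is sp² with one p-orbital electron; the oxygen donates one lone pair from its p orbital — every position has a p orbital, so the cyclic π system is continuous.
Counting π electrons: 3 × 2 = 6 from the double-bond units + 2 from the O atom = 8.
8 = 4(2); a planar, fully conjugated 4n system is antiaromatic.

Antiaromatic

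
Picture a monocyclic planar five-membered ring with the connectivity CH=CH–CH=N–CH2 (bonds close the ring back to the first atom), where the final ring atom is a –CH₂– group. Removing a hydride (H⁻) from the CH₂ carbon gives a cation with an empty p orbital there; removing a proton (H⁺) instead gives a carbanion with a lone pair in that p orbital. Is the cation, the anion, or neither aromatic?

The anion

Once that carbon is sp², every ring atom has a p orbital and both ions are fully conjugated.
Cation: 2 × 2 + 0 = 4 π electrons → 4(1), antiaromatic.
Anion: 2 × 2 + 2 = 6 π electrons → 4(1)+2, aromatic.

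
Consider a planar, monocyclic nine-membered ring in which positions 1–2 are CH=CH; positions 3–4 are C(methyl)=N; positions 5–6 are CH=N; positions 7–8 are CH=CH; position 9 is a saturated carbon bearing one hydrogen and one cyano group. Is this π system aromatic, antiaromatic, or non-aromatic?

Non-aromatic

The CH(cyano) position has four σ bonds — that saturated carbon is sp³ and has no p orbital in the ring π system — so the cyclic conjugation is interrupted.
Broken conjugation rules out both aromaticity and antiaromaticity.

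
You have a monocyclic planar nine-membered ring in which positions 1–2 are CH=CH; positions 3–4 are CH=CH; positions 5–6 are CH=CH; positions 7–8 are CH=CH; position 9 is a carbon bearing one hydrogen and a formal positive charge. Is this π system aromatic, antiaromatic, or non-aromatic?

All ring atoms are sp² and supply a p orbital to the ring (the double-bond atoms are sp², each contributing one p electron; the carbocation has an empty p orbital); the conjugation is uninterrupted.
Tallying contributions gives 4 × 2 = 8 from the double-bond units + 0 from the CH(+) atom = 8.
8 is a 4n count (n = 2), so the planar conjugated ring is antiaromatic.

Antiaromatic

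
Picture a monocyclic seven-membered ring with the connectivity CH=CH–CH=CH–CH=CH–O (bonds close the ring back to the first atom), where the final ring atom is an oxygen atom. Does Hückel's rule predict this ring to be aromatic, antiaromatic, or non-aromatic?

Antiaromatic

Every ring atom contributes a p orbital perpendicular to the ring (the double-bond atoms are sp², each contributing one p electron; the oxygen donates one lone pair from its p orbital), so the π system is cyclic and fully conjugated.
Counting π electrons: 3 × 2 = 6 from the double-bond units + 2 from the O atom = 8.
A 4n π count (8, n = 2) in a planar conjugated ring means antiaromatic.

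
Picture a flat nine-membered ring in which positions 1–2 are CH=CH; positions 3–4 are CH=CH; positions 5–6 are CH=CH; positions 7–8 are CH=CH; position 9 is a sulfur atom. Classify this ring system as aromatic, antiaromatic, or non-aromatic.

Aromatic

Check conjugation: every atom in a ring double bond is sp² and brings one electron to the p orbital; the sulfur donates one lone pair from its p orbital — every position has a p orbital, so the cyclic π system is continuous.
Counting π electrons: 4 × 2 = 8 from the double-bond units + 2 from the S atom = 10.
With 10 π electrons (n = 2), the Hückel 4n+2 condition holds.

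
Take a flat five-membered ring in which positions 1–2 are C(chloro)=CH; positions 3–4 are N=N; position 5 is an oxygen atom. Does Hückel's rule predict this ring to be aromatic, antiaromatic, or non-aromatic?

Check conjugation: every atom in a ring double bond is sp² and brings one electron to the p orbital; the doubly-bonded nitrogens are pyridine-type — their lone pairs lie in the ring plane, leaving one electron in the p orbital; the oxygen donates one lone pair from its p orbital — every position has a p orbital, so the cyclic π system is continuous.
Adding the contributions, 2 × 2 = 4 from the double-bond units + 2 from the O atom = 6.
With 6 π electrons (n = 1), the Hückel 4n+2 condition holds.

Aromatic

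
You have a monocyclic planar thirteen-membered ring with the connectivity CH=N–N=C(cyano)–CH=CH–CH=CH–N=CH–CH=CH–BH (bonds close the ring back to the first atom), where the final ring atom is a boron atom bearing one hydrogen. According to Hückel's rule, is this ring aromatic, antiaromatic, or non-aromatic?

Antiaromatic

All ring atoms are sp² and supply a p orbital to the ring (the double-bond atoms are sp², each contributing one p electron; the doubly-bonded nitrogens are pyridine-type — their lone pairs lie in the ring plane, leaving one electron in the p orbital; the boron has an empty p orbital); the conjugation is uninterrupted.
Adding the contributions, 6 × 2 = 12 from the double-bond units + 0 from the BH atom = 12.
12 is a 4n count (n = 3), so the planar conjugated ring is antiaromatic.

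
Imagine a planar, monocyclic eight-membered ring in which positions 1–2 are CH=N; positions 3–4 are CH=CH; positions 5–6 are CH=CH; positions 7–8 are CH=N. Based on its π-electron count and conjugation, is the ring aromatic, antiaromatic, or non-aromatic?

Antiaromatic

Every ring atom contributes a p orbital perpendicular to the ring (each doubly-bonded ring atom is sp² with one p-orbital electron; each sp² =N– keeps its lone pair in-plane and puts one electron into the π system), so the π system is cyclic and fully conjugated.
Tallying contributions gives 4 × 2 = 8 from the 4 double-bond units.
8 = 4(2); a planar, fully conjugated 4n system is antiaromatic.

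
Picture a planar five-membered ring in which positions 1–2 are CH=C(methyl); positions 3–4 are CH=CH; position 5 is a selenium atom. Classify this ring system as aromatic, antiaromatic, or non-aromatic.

Aromatic

Check conjugation: each doubly-bonded ring atom is sp² with one p-orbital electron; the selenium donates one lone pair from its p orbital — every position has a p orbital, so the cyclic π system is continuous.
Tallying contributions gives 2 × 2 = 4 from the double-bond units + 2 from the Se atom = 6.
That gives a 4n+2 count (6, n = 1).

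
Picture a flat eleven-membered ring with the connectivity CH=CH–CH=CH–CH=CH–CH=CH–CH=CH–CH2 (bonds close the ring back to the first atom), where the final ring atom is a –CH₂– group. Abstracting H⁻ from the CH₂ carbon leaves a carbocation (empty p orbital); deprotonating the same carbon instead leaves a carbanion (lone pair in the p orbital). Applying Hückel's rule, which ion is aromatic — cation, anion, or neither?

In both ions every ring atom is sp² and contributes a p orbital, so both rings are fully conjugated.
Cation: 5 × 2 + 0 = 10 π electrons → 4(2)+2, aromatic.
Anion: 5 × 2 + 2 = 12 π electrons → 4(3), antiaromatic.

The cation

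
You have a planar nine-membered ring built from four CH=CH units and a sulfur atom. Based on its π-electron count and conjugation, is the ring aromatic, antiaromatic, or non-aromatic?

Every ring atom contributes a p orbital perpendicular to the ring (the double-bond atoms are sp², each contributing one p electron; the sulfur donates one lone pair from its p orbital), so the π system is cyclic and fully conjugated.
Adding the contributions, 4 × 2 = 8 from the double-bond units + 2 from the S atom = 10.
Since 10 = 4·2 + 2, the ring meets the 4n+2 criterion.

Aromatic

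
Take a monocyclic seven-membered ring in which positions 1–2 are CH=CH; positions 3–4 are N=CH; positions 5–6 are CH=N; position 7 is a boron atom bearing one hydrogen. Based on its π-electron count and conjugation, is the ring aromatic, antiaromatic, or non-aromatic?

Aromatic

Check conjugation: every atom in a ring double bond is sp² and brings one electron to the p orbital; each sp² =N– keeps its lone pair in-plane and puts one electron into the π system; the boron has an empty p orbital — every position has a p orbital, so the cyclic π system is continuous.
Counting π electrons: 3 × 2 = 6 from the double-bond units + 0 from the BH atom = 6.
That gives a 4n+2 count (6, n = 1).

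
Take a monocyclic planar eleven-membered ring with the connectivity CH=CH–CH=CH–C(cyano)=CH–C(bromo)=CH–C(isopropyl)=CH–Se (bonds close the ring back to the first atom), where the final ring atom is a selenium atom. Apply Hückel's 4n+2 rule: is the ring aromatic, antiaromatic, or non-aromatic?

All ring atoms are sp² and supply a p orbital to the ring (every atom in a ring double bond is sp² and brings one electron to the p orbital; the selenium donates one lone pair from its p orbital); the conjugation is uninterrupted.
Tallying contributions gives 5 × 2 = 10 from the double-bond units + 2 from the Se atom = 12.
12 is a 4n count (n = 3), so the planar conjugated ring is antiaromatic.

Antiaromatic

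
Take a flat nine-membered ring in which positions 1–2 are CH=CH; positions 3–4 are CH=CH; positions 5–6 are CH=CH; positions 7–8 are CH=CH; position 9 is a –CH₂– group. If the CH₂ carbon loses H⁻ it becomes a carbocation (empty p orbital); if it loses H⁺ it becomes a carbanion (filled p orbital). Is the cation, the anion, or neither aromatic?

Once that carbon is sp², every ring atom has a p orbital and both ions are fully conjugated.
Cation: 4 × 2 + 0 = 8 π electrons → 4(2), antiaromatic.
Anion: 4 × 2 + 2 = 10 π electrons → 4(2)+2, aromatic.

The anion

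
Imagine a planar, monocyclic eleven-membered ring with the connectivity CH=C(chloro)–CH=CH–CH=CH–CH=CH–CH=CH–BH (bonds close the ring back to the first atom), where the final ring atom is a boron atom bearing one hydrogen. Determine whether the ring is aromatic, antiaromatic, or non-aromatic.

Aromatic

Check conjugation: the double-bond atoms are sp², each contributing one p electron; the boron has an empty p orbital — every position has a p orbital, so the cyclic π system is continuous.
Adding the contributions, 5 × 2 = 10 from the double-bond units + 0 from the BH atom = 10.
That gives a 4n+2 count (10, n = 2).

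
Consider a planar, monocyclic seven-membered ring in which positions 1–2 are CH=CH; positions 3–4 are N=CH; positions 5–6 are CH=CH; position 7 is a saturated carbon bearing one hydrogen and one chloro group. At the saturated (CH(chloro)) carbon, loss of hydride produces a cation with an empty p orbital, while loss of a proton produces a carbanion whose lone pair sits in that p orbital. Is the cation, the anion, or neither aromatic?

The cation

In either ion the ring is fully conjugated: every atom, including the new sp² carbon, supplies a p orbital.
Cation: 3 × 2 + 0 = 6 π electrons → 4(1)+2, aromatic.
Anion: 3 × 2 + 2 = 8 π electrons → 4(2), antiaromatic.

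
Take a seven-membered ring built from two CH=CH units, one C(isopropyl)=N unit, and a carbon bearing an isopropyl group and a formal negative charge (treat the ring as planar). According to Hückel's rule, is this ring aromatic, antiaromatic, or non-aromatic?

The p orbitals form a continuous loop: every atom in a ring double bond is sp² and brings one electron to the p orbital; each =N– nitrogen is pyridine-type (lone pair in the sp² plane, one electron in the p orbital); the carbanion's lone pair occupies the p orbital. The ring is fully conjugated.
π-electron count: 3 × 2 = 6 from the double-bond units + 2 from the C(isopropyl)(-) atom = 8.
8 = 4(2); a planar, fully conjugated 4n system is antiaromatic.

Antiaromatic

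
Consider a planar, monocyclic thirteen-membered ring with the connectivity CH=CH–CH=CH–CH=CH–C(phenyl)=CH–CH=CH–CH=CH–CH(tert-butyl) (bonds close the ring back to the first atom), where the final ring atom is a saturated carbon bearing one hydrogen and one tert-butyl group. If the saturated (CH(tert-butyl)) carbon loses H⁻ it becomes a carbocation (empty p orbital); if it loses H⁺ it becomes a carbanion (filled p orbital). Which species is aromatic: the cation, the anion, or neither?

The anion

In either ion the ring is fully conjugated: every atom, including the new sp² carbon, supplies a p orbital.
Cation: 6 × 2 + 0 = 12 π electrons → 4(3), antiaromatic.
Anion: 6 × 2 + 2 = 14 π electrons → 4(3)+2, aromatic.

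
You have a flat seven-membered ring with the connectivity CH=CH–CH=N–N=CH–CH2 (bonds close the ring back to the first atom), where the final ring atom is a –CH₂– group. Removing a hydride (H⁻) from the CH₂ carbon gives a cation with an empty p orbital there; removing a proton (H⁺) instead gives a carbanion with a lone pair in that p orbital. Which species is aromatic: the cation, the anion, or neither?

The cation

In both ions every ring atom is sp² and contributes a p orbital, so both rings are fully conjugated.
Cation: 3 × 2 + 0 = 6 π electrons → 4(1)+2, aromatic.
Anion: 3 × 2 + 2 = 8 π electrons → 4(2), antiaromatic.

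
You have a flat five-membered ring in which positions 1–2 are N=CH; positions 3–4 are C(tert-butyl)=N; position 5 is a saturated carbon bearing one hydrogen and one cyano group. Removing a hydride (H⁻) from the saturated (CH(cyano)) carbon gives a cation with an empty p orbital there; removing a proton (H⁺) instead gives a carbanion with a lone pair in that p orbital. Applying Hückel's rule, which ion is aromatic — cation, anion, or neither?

The anion

In either ion the ring is fully conjugated: every atom, including the new sp² carbon, supplies a p orbital.
Cation: 2 × 2 + 0 = 4 π electrons → 4(1), antiaromatic.
Anion: 2 × 2 + 2 = 6 π electrons → 4(1)+2, aromatic.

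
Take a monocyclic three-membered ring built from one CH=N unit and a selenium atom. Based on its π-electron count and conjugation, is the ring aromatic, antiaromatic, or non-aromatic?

Check conjugation: each doubly-bonded ring atom is sp² with one p-orbital electron; each sp² =N– keeps its lone pair in-plane and puts one electron into the π system; the selenium donates one lone pair from its p orbital — every position has a p orbital, so the cyclic π system is continuous.
Counting π electrons: 1 × 2 = 2 from the double-bond unit + 2 from the Se atom = 4.
4 = 4(1); a planar, fully conjugated 4n system is antiaromatic.

Antiaromatic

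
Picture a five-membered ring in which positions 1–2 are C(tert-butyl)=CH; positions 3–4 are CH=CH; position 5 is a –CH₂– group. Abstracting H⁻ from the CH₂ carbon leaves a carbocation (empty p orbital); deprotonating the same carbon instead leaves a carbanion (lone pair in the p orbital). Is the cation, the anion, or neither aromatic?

In both ions every ring atom is sp² and contributes a p orbital, so both rings are fully conjugated.
Cation: 2 × 2 + 0 = 4 π electrons → 4(1), antiaromatic.
Anion: 2 × 2 + 2 = 6 π electrons → 4(1)+2, aromatic.

The anion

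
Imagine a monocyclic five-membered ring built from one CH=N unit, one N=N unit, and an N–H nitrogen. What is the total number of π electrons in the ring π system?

6

The p orbitals form a continuous loop: every atom in a ring double bond is sp² and brings one electron to the p orbital; the doubly-bonded nitrogens are pyridine-type — their lone pairs lie in the ring plane, leaving one electron in the p orbital; the pyrrole-type nitrogen donates its lone pair from the p orbital. The ring is fully conjugated.
Tallying contributions gives 2 × 2 = 4 from the double-bond units + 2 from the NH atom = 6.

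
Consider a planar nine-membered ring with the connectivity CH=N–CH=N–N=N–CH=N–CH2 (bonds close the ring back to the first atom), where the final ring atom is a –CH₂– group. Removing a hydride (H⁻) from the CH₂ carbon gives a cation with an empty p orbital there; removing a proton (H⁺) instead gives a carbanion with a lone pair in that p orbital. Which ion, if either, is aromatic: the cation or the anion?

The anion

In either ion the ring is fully conjugated: every atom, including the new sp² carbon, supplies a p orbital.
Cation: 4 × 2 + 0 = 8 π electrons → 4(2), antiaromatic.
Anion: 4 × 2 + 2 = 10 π electrons → 4(2)+2, aromatic.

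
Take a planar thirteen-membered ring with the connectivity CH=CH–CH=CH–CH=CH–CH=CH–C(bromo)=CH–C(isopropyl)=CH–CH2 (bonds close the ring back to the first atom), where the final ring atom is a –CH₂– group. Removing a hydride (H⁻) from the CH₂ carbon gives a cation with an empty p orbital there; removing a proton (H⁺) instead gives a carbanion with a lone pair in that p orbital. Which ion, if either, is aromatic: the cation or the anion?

The anion

In either ion the ring is fully conjugated: every atom, including the new sp² carbon, supplies a p orbital.
Cation: 6 × 2 + 0 = 12 π electrons → 4(3), antiaromatic.
Anion: 6 × 2 + 2 = 14 π electrons → 4(3)+2, aromatic.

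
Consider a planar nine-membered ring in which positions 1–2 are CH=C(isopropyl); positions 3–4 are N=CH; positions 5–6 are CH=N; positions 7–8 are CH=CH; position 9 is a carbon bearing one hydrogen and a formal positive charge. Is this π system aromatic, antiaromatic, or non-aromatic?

Antiaromatic

The p orbitals form a continuous loop: each doubly-bonded ring atom is sp² with one p-orbital electron; each sp² =N– keeps its lone pair in-plane and puts one electron into the π system; the carbocation has an empty p orbital. The ring is fully conjugated.
π-electron count: 4 × 2 = 8 from the double-bond units + 0 from the CH(+) atom = 8.
A 4n π count (8, n = 2) in a planar conjugated ring means antiaromatic.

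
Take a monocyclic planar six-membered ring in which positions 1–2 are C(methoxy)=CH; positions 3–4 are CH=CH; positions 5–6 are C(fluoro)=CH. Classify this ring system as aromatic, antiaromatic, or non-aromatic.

Aromatic

Check conjugation: every atom in a ring double bond is sp² and brings one electron to the p orbital — every position has a p orbital, so the cyclic π system is continuous.
Adding the contributions, 3 × 2 = 6 from the 3 double-bond units.
With 6 π electrons (n = 1), the Hückel 4n+2 condition holds.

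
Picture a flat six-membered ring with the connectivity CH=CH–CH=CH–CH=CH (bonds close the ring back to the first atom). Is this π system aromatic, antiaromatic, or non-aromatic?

Aromatic

The p orbitals form a continuous loop: the double-bond atoms are sp², each contributing one p electron. The ring is fully conjugated.
Tallying contributions gives 3 × 2 = 6 from the 3 double-bond units.
Since 6 = 4·1 + 2, the ring meets the 4n+2 criterion.
(The species described is benzene.)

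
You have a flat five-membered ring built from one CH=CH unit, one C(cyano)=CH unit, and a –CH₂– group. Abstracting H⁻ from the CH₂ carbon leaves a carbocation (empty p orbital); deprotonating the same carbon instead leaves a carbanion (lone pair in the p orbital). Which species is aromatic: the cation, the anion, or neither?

In either ion the ring is fully conjugated: every atom, including the new sp² carbon, supplies a p orbital.
Cation: 2 × 2 + 0 = 4 π electrons → 4(1), antiaromatic.
Anion: 2 × 2 + 2 = 6 π electrons → 4(1)+2, aromatic.

The anion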